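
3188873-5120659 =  - 1931786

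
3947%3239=708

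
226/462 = 113/231 = 0.49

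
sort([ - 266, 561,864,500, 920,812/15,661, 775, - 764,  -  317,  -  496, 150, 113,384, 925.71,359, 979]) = [  -  764, - 496,- 317,  -  266 , 812/15, 113,150, 359,384,500 , 561,661, 775, 864,920, 925.71,979]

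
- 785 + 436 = -349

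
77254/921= 83+811/921 = 83.88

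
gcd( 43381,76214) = 1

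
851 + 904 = 1755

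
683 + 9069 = 9752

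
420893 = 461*913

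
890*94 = 83660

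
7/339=7/339 = 0.02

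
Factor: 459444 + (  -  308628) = 150816 = 2^5*3^1*1571^1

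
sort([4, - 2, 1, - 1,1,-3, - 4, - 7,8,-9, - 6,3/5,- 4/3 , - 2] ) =[ - 9,-7,- 6, - 4, - 3 ,  -  2,  -  2, - 4/3,-1 , 3/5,1, 1, 4, 8]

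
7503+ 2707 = 10210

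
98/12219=98/12219 = 0.01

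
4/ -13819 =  - 4/13819 = - 0.00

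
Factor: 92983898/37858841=2^1*7^1*2777^( - 1)*13633^(-1) * 6641707^1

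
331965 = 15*22131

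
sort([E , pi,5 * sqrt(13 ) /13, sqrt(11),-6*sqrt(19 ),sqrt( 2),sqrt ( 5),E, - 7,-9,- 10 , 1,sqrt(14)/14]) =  [ - 6 *sqrt(19 ),-10 , -9,-7, sqrt( 14 )/14 , 1,5*sqrt(13)/13,sqrt( 2), sqrt ( 5 ) , E,E,pi,sqrt(11)]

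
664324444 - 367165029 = 297159415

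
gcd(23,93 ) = 1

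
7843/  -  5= - 7843/5 = -1568.60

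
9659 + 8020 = 17679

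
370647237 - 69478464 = 301168773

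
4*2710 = 10840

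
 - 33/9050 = -1 + 9017/9050  =  - 0.00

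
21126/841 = 25 + 101/841   =  25.12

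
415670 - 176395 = 239275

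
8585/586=14  +  381/586=14.65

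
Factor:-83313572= -2^2 * 20828393^1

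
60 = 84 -24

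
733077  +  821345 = 1554422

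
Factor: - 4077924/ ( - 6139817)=2^2 * 3^1*37^(-1)*165941^(  -  1 )*339827^1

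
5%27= 5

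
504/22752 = 7/316  =  0.02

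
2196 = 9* 244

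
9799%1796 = 819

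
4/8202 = 2/4101 = 0.00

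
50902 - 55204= - 4302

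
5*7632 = 38160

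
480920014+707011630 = 1187931644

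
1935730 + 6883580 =8819310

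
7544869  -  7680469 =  - 135600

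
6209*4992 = 30995328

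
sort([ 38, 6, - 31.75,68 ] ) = [ - 31.75,6 , 38, 68] 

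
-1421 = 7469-8890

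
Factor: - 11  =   - 11^1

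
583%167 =82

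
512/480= 16/15 = 1.07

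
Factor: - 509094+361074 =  - 148020   =  - 2^2 * 3^1*5^1*2467^1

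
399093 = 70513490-70114397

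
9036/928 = 9 + 171/232 =9.74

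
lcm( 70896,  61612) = 5175408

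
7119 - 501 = 6618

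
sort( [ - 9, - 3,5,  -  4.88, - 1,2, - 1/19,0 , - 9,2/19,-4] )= [ - 9, - 9, - 4.88, - 4, - 3, - 1, - 1/19,0,2/19,2,5]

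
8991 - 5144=3847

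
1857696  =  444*4184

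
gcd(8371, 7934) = 1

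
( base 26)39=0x57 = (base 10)87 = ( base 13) 69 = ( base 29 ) 30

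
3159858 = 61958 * 51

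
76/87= 76/87 =0.87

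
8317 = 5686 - -2631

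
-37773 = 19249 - 57022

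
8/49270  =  4/24635  =  0.00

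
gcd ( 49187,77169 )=1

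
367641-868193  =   - 500552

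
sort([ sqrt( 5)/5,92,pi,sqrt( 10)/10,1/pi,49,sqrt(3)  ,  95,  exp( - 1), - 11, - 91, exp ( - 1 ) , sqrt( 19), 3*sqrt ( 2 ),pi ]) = [  -  91, - 11,sqrt( 10) /10,1/pi, exp( - 1 ),exp( - 1), sqrt(5 ) /5, sqrt( 3 ) , pi, pi, 3*sqrt (2), sqrt( 19),49,  92, 95]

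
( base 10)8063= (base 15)25c8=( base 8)17577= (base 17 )1af5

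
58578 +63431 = 122009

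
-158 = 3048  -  3206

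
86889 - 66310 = 20579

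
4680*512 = 2396160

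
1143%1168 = 1143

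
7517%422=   343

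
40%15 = 10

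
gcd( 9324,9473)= 1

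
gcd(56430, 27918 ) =594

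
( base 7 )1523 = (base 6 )2445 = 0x25d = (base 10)605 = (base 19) 1cg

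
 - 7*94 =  - 658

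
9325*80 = 746000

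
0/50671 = 0  =  0.00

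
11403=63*181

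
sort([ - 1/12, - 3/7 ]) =[ -3/7,- 1/12 ]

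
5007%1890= 1227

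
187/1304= 187/1304 = 0.14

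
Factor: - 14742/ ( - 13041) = 26/23 =2^1*13^1*23^( - 1)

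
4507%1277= 676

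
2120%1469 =651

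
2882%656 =258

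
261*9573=2498553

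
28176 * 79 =2225904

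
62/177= 62/177 =0.35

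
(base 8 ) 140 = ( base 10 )96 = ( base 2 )1100000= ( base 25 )3L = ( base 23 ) 44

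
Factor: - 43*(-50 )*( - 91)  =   - 195650= - 2^1*5^2*7^1*13^1*43^1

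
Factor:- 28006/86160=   -  2^( - 3 ) * 3^( - 1) * 5^(  -  1 )*11^1*19^1*67^1*359^( - 1 ) = - 14003/43080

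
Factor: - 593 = -593^1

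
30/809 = 30/809 = 0.04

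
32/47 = 32/47  =  0.68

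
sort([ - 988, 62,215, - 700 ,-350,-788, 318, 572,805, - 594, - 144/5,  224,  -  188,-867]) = [ - 988, -867 ,-788, - 700,-594, - 350,-188, - 144/5, 62 , 215, 224 , 318, 572,805]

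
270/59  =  270/59 = 4.58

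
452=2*226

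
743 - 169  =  574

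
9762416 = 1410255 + 8352161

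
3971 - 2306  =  1665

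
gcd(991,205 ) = 1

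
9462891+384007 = 9846898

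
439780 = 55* 7996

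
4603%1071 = 319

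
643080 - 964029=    - 320949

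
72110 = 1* 72110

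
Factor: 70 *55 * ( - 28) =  - 107800 =- 2^3*5^2*7^2*11^1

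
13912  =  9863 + 4049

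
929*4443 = 4127547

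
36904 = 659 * 56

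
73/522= 73/522 =0.14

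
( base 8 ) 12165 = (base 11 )3a31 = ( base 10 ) 5237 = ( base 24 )925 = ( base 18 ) g2h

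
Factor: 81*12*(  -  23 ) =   -  2^2*3^5*23^1 = -22356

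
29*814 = 23606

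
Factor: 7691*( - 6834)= - 52560294 = - 2^1*3^1*17^1*67^1 *7691^1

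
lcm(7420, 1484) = 7420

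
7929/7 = 7929/7 =1132.71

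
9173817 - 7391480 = 1782337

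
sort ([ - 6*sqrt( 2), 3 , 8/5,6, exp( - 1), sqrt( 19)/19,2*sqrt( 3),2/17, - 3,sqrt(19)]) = [  -  6*sqrt( 2),-3 , 2/17,sqrt( 19)/19, exp( - 1), 8/5,3, 2  *sqrt( 3), sqrt( 19 ),6 ] 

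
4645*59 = 274055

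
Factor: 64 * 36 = 2^8*3^2 = 2304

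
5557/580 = 9 + 337/580= 9.58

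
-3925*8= -31400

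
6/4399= 6/4399 = 0.00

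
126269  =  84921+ 41348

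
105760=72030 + 33730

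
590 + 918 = 1508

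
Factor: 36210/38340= 2^( - 1)*3^( - 2 )*17^1 =17/18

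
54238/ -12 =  - 27119/6 = -  4519.83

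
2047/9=227 + 4/9=227.44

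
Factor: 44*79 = 2^2*11^1*79^1 = 3476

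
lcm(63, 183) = 3843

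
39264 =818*48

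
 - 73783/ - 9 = 8198 + 1/9= 8198.11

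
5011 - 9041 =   -  4030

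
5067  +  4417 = 9484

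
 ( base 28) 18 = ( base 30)16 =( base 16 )24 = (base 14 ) 28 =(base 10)36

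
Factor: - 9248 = -2^5 * 17^2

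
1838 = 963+875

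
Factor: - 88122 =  - 2^1*3^1*19^1*773^1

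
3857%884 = 321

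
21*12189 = 255969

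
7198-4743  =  2455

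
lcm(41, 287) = 287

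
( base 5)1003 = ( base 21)62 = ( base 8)200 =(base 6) 332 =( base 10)128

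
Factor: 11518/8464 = 2^ ( - 3)*13^1*23^( - 2 ) * 443^1= 5759/4232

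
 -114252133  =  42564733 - 156816866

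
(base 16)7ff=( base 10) 2047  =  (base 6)13251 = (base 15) 917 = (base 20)527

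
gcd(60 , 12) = 12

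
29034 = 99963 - 70929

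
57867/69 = 838  +  15/23=838.65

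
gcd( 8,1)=1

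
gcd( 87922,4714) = 2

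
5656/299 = 5656/299 = 18.92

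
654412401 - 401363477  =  253048924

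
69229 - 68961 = 268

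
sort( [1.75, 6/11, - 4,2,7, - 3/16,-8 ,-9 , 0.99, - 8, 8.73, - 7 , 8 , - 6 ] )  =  [  -  9, - 8,-8, - 7, - 6,- 4,-3/16,  6/11,0.99, 1.75,2,7,8,  8.73] 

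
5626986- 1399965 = 4227021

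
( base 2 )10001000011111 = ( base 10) 8735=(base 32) 8gv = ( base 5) 234420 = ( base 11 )6621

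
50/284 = 25/142 = 0.18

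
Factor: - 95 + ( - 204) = - 299 = - 13^1*23^1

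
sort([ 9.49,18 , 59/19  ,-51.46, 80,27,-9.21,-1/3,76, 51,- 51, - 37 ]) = [ - 51.46 , - 51 , - 37,-9.21,-1/3,59/19,9.49, 18, 27, 51,76,  80 ]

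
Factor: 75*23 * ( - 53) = -91425 =- 3^1*5^2 * 23^1 *53^1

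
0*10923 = 0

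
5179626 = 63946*81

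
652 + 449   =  1101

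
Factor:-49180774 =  - 2^1* 24590387^1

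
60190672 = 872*69026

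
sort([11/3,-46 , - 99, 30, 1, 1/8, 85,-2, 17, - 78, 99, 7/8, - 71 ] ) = [-99,  -  78,-71,-46,-2, 1/8, 7/8,1, 11/3, 17, 30,85, 99] 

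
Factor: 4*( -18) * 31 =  - 2232= -  2^3*3^2*31^1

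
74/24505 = 74/24505 = 0.00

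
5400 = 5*1080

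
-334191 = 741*( - 451)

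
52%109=52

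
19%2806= 19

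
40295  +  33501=73796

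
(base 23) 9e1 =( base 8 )11734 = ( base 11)3902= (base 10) 5084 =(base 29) 619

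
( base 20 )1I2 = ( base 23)1a3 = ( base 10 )762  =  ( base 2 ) 1011111010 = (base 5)11022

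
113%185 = 113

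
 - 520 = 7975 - 8495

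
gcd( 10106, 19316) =2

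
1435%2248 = 1435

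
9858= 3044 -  - 6814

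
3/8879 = 3/8879 = 0.00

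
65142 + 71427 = 136569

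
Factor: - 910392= -2^3*3^1*7^1*5419^1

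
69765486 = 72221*966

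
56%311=56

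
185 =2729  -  2544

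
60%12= 0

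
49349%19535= 10279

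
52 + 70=122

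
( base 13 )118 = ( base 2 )10111110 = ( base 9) 231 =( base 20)9A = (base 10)190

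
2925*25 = 73125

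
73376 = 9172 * 8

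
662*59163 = 39165906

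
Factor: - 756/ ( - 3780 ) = 1/5 = 5^( - 1)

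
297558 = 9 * 33062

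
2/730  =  1/365 = 0.00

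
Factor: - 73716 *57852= - 2^4*3^3*1607^1 * 6143^1 =- 4264618032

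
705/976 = 705/976 = 0.72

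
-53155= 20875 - 74030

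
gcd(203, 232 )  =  29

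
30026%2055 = 1256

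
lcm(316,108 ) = 8532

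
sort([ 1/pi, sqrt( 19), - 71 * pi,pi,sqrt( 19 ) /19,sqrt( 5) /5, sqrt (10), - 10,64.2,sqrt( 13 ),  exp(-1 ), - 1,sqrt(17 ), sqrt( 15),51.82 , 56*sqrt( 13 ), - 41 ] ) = [ - 71*pi, - 41, - 10,-1, sqrt ( 19 )/19,1/pi,exp(-1),sqrt( 5 )/5,pi , sqrt( 10), sqrt( 13 ), sqrt(15),sqrt( 17 ), sqrt( 19),51.82,64.2, 56*sqrt( 13 ) ]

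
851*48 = 40848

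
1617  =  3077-1460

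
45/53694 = 5/5966 = 0.00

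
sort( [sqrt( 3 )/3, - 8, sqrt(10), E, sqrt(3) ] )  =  [  -  8,sqrt( 3)/3,sqrt(3), E, sqrt( 10)]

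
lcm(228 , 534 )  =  20292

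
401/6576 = 401/6576 = 0.06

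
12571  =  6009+6562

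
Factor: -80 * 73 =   -  5840 = - 2^4*5^1*73^1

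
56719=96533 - 39814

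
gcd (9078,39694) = 178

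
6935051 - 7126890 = -191839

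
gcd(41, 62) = 1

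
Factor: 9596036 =2^2*1087^1*2207^1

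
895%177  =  10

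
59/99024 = 59/99024 = 0.00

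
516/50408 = 129/12602 = 0.01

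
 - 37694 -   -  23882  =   - 13812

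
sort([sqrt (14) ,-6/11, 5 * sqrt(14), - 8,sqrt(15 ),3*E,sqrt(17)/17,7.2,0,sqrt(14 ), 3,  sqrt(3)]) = [ - 8, - 6/11, 0,sqrt( 17)/17, sqrt(3),3,sqrt( 14), sqrt ( 14), sqrt(15 ),7.2, 3*E, 5*sqrt( 14 )]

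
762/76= 381/38=10.03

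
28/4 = 7 = 7.00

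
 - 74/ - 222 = 1/3 = 0.33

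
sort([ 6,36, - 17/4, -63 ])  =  [ - 63, - 17/4,6,36]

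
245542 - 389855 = -144313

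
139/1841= 139/1841 = 0.08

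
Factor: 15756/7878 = 2^1 = 2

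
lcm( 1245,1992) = 9960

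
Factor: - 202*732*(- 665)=2^3*3^1*5^1 * 7^1*19^1*61^1*101^1 = 98329560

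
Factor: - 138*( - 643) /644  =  1929/14 = 2^ ( - 1 ) * 3^1*7^(  -  1 )*643^1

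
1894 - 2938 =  - 1044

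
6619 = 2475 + 4144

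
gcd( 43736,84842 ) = 2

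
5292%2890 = 2402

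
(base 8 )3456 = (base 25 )2ND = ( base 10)1838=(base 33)1mn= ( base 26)2II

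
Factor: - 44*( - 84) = 3696=2^4 * 3^1*7^1 *11^1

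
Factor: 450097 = 659^1*683^1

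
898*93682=84126436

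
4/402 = 2/201 = 0.01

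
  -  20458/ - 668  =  30 + 209/334= 30.63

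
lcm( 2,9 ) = 18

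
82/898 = 41/449 = 0.09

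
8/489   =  8/489 = 0.02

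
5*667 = 3335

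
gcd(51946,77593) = 1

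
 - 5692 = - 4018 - 1674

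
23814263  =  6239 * 3817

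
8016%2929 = 2158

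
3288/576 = 137/24 = 5.71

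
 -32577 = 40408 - 72985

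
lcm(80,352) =1760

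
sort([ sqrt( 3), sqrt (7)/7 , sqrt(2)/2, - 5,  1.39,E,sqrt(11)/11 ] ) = [ - 5, sqrt( 11)/11,sqrt(7) /7,sqrt ( 2)/2, 1.39,sqrt(3), E] 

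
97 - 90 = 7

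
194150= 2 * 97075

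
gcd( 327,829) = 1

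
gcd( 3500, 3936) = 4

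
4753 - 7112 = -2359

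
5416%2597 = 222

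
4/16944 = 1/4236 = 0.00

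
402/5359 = 402/5359=0.08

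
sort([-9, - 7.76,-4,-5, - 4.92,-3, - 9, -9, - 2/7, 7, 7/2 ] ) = [ - 9, -9,  -  9,-7.76,-5, - 4.92,  -  4,-3, - 2/7,7/2,  7]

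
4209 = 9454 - 5245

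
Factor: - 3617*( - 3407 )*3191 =39323072729  =  3191^1*3407^1*3617^1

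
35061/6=11687/2  =  5843.50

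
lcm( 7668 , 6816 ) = 61344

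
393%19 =13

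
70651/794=88 + 779/794 = 88.98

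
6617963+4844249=11462212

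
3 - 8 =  - 5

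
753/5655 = 251/1885 = 0.13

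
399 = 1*399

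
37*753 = 27861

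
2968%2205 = 763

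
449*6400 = 2873600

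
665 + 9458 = 10123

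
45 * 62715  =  2822175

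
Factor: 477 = 3^2*53^1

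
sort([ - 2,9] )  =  [ - 2,  9 ] 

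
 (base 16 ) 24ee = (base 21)1094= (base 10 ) 9454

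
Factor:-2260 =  - 2^2*5^1*113^1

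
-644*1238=- 797272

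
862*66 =56892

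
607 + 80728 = 81335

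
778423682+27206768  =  805630450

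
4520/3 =4520/3 = 1506.67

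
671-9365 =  - 8694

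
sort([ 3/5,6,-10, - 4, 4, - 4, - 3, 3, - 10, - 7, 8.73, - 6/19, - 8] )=[-10, - 10  , - 8, - 7, - 4, - 4, - 3, - 6/19, 3/5 , 3,4, 6, 8.73 ]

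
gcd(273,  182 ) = 91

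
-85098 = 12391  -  97489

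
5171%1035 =1031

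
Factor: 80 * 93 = 2^4*3^1*5^1*31^1 = 7440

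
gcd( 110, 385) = 55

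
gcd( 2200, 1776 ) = 8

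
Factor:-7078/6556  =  -3539/3278 = -2^(  -  1 ) * 11^( - 1)*149^ (- 1 )*3539^1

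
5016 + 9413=14429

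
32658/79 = 413 + 31/79 = 413.39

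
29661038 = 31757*934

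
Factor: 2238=2^1*3^1*373^1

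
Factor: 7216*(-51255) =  - 2^4*3^2*5^1*11^1*17^1*41^1*67^1 = - 369856080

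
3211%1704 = 1507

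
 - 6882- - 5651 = - 1231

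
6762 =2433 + 4329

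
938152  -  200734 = 737418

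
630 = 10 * 63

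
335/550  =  67/110=0.61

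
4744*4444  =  21082336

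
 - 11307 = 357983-369290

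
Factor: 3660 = 2^2 * 3^1*5^1*61^1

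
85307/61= 85307/61 = 1398.48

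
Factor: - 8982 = - 2^1*3^2*499^1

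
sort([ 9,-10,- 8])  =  [ - 10, - 8,9]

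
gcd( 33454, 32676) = 778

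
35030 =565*62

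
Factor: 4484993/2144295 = 3^( - 2)*5^ ( - 1)*17^( - 1 )*2803^( - 1)*4484993^1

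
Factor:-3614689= -13^1*101^1  *2753^1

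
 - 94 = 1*( - 94)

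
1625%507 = 104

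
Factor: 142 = 2^1*71^1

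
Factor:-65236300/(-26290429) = 2^2*5^2*11^(-1 )*59^1*709^( - 1) * 3371^( - 1)*11057^1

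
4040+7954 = 11994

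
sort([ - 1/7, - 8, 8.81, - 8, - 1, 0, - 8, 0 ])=[ - 8,  -  8,-8 ,-1,  -  1/7, 0, 0, 8.81]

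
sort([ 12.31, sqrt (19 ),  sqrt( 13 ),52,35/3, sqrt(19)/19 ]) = [ sqrt( 19)/19, sqrt( 13 ), sqrt(19 ),35/3, 12.31, 52 ]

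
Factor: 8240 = 2^4*5^1*103^1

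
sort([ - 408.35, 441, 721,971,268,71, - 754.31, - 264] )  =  [ - 754.31,- 408.35,- 264,71,268, 441,721, 971]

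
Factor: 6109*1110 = 2^1*3^1*5^1 * 37^1*41^1*149^1= 6780990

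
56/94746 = 28/47373 = 0.00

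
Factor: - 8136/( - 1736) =1017/217 = 3^2*7^( - 1)*31^ (-1)*113^1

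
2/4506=1/2253 = 0.00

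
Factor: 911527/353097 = 3^(-2)*39233^ ( - 1)*911527^1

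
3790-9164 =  - 5374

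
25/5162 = 25/5162 = 0.00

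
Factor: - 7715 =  - 5^1*1543^1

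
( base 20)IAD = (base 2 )1110011110101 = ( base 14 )29B7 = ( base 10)7413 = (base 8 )16365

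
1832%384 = 296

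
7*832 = 5824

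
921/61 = 921/61 = 15.10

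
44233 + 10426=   54659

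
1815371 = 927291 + 888080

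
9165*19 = 174135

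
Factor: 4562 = 2^1* 2281^1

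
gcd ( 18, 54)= 18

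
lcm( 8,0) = 0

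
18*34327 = 617886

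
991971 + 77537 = 1069508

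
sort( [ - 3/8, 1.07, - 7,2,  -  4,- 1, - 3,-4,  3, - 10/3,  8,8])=[ - 7, -4  , - 4,-10/3, - 3,  -  1, - 3/8,1.07,2 , 3 , 8,8]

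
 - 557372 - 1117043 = - 1674415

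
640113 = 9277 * 69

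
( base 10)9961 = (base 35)84L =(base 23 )ij2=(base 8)23351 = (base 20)14i1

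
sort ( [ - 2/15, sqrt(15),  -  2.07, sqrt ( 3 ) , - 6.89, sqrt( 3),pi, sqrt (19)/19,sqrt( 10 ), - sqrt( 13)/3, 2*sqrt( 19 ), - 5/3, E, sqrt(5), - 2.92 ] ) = [ - 6.89,-2.92, - 2.07, - 5/3,-sqrt( 13) /3,-2/15,sqrt ( 19)/19, sqrt (3),sqrt( 3), sqrt( 5 ) , E, pi, sqrt(10),sqrt(15 ),2*sqrt( 19) ] 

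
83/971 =83/971 = 0.09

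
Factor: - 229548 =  - 2^2*3^1*11^1*37^1 *47^1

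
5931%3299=2632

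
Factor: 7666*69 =2^1 * 3^1 * 23^1 * 3833^1 = 528954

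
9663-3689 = 5974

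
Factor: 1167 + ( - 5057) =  - 2^1*5^1*389^1=- 3890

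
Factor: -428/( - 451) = 2^2*11^( - 1 )*41^( -1)*107^1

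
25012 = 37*676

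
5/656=5/656 = 0.01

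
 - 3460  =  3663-7123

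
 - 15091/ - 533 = 15091/533 = 28.31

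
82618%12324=8674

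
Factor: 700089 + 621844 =1321933 =31^1*  42643^1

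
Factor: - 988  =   - 2^2*13^1*19^1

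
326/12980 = 163/6490 = 0.03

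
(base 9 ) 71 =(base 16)40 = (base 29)26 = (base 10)64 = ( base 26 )2C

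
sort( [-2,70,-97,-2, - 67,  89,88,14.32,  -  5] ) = [ -97,-67,-5, - 2, - 2,14.32,70, 88,89 ] 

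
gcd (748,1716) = 44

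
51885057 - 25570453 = 26314604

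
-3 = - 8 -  - 5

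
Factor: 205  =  5^1 * 41^1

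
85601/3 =28533 + 2/3  =  28533.67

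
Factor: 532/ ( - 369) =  - 2^2 *3^ ( - 2)*7^1*  19^1 * 41^ ( - 1)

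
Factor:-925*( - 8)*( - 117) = -865800   =  -2^3*3^2 * 5^2*13^1*37^1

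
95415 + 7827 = 103242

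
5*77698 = 388490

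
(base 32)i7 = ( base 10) 583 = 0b1001000111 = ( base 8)1107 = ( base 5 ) 4313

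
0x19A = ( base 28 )ei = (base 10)410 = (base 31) d7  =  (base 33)CE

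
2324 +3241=5565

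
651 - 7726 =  - 7075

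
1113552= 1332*836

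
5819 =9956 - 4137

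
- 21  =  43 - 64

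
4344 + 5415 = 9759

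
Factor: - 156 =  - 2^2*3^1*13^1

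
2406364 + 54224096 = 56630460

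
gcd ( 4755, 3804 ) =951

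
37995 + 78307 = 116302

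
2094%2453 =2094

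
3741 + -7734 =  - 3993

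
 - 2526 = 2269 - 4795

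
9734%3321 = 3092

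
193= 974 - 781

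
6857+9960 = 16817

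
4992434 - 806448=4185986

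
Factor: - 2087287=-2087287^1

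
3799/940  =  4 +39/940 = 4.04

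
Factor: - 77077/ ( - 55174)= 1573/1126 = 2^( - 1 )*11^2*13^1*563^ ( - 1 )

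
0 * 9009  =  0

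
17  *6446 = 109582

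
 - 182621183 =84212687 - 266833870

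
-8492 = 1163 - 9655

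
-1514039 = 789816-2303855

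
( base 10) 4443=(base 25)72i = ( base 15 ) 14b3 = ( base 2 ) 1000101011011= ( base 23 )894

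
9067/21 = 9067/21 = 431.76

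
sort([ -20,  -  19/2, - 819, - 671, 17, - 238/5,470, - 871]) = [ - 871,  -  819, -671, - 238/5, - 20, - 19/2,17, 470 ]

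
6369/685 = 9 + 204/685 = 9.30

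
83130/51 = 1630 = 1630.00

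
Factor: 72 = 2^3 * 3^2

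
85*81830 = 6955550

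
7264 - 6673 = 591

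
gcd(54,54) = 54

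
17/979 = 17/979 = 0.02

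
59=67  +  - 8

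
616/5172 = 154/1293 = 0.12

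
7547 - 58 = 7489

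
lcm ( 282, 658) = 1974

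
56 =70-14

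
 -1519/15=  - 1519/15 = - 101.27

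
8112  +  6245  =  14357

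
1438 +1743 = 3181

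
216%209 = 7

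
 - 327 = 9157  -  9484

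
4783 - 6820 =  - 2037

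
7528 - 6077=1451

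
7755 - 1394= 6361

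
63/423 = 7/47 =0.15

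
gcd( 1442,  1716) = 2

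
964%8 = 4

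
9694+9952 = 19646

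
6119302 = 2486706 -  - 3632596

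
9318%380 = 198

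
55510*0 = 0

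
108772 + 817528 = 926300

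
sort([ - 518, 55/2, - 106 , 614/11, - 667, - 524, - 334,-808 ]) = [ - 808, - 667, - 524, - 518, - 334, - 106,55/2, 614/11] 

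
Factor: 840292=2^2*83^1 * 2531^1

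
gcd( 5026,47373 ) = 1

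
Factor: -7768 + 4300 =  - 2^2 * 3^1*17^2= - 3468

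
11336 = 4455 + 6881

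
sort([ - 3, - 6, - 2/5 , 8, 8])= [ - 6, - 3, - 2/5 , 8,8 ] 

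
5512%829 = 538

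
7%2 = 1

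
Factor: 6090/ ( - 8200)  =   - 609/820 = -2^(-2) *3^1 *5^( - 1 ) * 7^1*29^1*41^( - 1 ) 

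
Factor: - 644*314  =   - 202216 = - 2^3*7^1*23^1*157^1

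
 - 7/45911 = - 1 +45904/45911 = -0.00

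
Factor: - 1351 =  - 7^1*193^1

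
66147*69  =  4564143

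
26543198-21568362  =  4974836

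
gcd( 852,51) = 3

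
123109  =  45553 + 77556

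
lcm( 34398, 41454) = 1616706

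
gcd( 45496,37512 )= 8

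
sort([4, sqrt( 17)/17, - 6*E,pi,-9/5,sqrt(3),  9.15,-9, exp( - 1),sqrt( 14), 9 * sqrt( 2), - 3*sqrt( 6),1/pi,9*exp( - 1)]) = [ - 6*E , - 9, - 3*sqrt(6 ) , - 9/5, sqrt ( 17)/17 , 1/pi,  exp( - 1), sqrt( 3),pi, 9*exp(-1),sqrt(14),  4,9.15, 9*sqrt( 2) ]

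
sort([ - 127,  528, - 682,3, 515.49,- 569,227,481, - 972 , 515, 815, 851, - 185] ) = [ - 972, - 682 , - 569, - 185, - 127,3,227 , 481,515,515.49,528,815,851]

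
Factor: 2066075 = 5^2*11^2*683^1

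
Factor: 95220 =2^2*3^2*5^1*23^2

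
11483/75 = 153 + 8/75 = 153.11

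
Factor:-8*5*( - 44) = 2^5*5^1*11^1= 1760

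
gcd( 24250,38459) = 1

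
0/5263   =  0 = 0.00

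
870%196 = 86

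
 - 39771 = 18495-58266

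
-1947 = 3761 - 5708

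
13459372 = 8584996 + 4874376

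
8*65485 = 523880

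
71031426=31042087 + 39989339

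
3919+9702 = 13621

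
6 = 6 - 0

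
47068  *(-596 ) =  -28052528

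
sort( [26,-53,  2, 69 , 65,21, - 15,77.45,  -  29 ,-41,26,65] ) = [ - 53 ,-41 , - 29,-15,2 , 21,26,26 , 65, 65, 69 , 77.45] 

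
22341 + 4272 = 26613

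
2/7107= 2/7107 = 0.00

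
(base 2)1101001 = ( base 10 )105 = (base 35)30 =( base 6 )253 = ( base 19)5A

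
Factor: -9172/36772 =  - 2293/9193=- 29^( - 1)*317^( - 1)*2293^1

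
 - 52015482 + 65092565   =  13077083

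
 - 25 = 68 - 93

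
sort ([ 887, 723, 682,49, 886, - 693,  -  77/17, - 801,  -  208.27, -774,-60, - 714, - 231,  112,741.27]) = [ - 801, - 774,-714,- 693,- 231, - 208.27,  -  60,-77/17 , 49,  112, 682, 723,741.27, 886, 887]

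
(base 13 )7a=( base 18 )5B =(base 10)101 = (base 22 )4D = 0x65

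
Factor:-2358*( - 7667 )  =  2^1*3^2*11^1 *17^1 *41^1*131^1=18078786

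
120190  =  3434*35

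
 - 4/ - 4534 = 2/2267 = 0.00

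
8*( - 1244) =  - 9952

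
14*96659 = 1353226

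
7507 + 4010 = 11517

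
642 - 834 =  - 192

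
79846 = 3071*26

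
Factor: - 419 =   -  419^1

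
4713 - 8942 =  - 4229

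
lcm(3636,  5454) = 10908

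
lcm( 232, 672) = 19488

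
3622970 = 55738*65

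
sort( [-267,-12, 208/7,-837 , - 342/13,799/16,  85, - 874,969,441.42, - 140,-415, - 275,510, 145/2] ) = [ - 874, - 837,-415, - 275,-267 ,-140,  -  342/13, - 12, 208/7, 799/16, 145/2, 85,441.42, 510,969 ]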